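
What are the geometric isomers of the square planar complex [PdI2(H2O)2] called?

cis and trans

There are 2 geometric isomers: I cis; I trans.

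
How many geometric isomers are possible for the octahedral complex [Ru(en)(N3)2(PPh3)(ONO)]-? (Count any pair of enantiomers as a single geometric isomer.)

4

The six octahedral sites form three mutually perpendicular trans pairs.
Each en is bidentate and must span two cis positions.
There are 4 geometric isomers: N3 trans; N3 cis (3 arrangements, 2 chiral).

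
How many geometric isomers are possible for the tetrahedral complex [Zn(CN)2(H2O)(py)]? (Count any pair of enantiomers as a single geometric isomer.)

1

In a tetrahedral complex all four positions are equivalent and every pair of ligands is adjacent — there is no cis/trans distinction.
Only one geometric arrangement is possible.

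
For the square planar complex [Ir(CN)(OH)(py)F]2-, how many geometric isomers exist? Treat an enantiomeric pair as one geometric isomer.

In a square planar complex each vertex has one trans partner and two cis neighbours.
Systematic placement gives 3 geometric isomers: (CN/OH trans, F/py trans); (CN/py trans, F/OH trans); (CN/F trans, OH/py trans).

3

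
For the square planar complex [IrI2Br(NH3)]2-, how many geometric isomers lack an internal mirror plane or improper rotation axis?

0

A square has two trans pairs of vertices; adjacent vertices are cis.
Systematic placement gives 2 geometric isomers: I cis; I trans.
Each arrangement has an internal mirror plane or centre of symmetry, so none is chiral.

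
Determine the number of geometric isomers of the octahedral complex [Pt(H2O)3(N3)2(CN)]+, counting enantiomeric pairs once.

The distinct arrangements are (3 in all): H2O mer, N3 trans; H2O fac, N3 cis; H2O mer, N3 cis.

3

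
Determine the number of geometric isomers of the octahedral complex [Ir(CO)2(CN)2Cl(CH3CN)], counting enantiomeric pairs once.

6

An octahedron has six vertices in three trans pairs; every non-trans pair is cis.
There are 6 geometric isomers: CO cis, CN cis (3 arrangements, 2 chiral); CO trans, CN cis; CO cis, CN trans; CO trans, CN trans.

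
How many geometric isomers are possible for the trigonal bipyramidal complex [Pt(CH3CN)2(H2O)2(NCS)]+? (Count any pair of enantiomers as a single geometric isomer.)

5

In a trigonal bipyramid the two axial positions differ from the three equatorial ones.
Exhaustive case analysis gives 5 geometric isomers.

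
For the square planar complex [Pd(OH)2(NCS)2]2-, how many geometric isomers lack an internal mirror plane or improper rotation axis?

0

A square has two trans pairs of vertices; adjacent vertices are cis.
There are 2 geometric isomers: OH cis; OH trans.
Each arrangement has an internal mirror plane or centre of symmetry, so none is chiral.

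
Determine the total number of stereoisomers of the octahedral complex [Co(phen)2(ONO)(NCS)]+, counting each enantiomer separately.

3

The six octahedral sites form three mutually perpendicular trans pairs.
Each phen is bidentate and must span two cis positions.
The distinct arrangements are (2 in all): ONO and NCS mutually trans; ONO and NCS mutually cis (chiral).
One of these lacks any improper symmetry element and so occurs as an enantiomeric pair, giving 2 + 1 = 3 stereoisomers in total.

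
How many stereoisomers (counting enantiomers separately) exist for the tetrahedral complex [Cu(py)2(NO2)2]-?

In a tetrahedral complex all four positions are equivalent and every pair of ligands is adjacent — there is no cis/trans distinction.
Only one geometric arrangement is possible.

1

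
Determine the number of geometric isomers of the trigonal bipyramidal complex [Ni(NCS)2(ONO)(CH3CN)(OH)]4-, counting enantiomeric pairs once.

Systematic enumeration (placing each ligand type in turn and discarding arrangements equivalent by rotation or reflection) gives 7 geometric isomers.

7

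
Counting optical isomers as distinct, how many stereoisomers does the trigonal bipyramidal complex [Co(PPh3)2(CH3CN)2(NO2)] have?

6

A trigonal bipyramid has two axial and three equatorial sites, which are chemically inequivalent.
Systematic enumeration (placing each ligand type in turn and discarding arrangements equivalent by rotation or reflection) gives 5 geometric isomers.
One of these lacks any improper symmetry element and so occurs as an enantiomeric pair, giving 5 + 1 = 6 stereoisomers in total.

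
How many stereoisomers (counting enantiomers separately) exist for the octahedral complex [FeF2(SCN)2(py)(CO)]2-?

An octahedron has six vertices in three trans pairs; every non-trans pair is cis.
Working through the distinct placements yields 6 geometric isomers: F cis, SCN cis (3 arrangements, 2 chiral); F cis, SCN trans; F trans, SCN cis; F trans, SCN trans.
Of these, 2 lack any improper symmetry element and so occur as enantiomeric pairs, giving 6 + 2 = 8 stereoisomers in total.

8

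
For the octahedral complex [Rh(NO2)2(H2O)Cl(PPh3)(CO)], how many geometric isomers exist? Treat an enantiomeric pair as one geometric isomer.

9

In an octahedral complex each vertex has one trans partner and four cis neighbours.
Systematic enumeration (placing each ligand type in turn and discarding arrangements equivalent by rotation or reflection) gives 9 geometric isomers.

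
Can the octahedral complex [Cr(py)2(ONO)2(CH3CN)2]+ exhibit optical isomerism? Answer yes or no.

In an octahedral complex each vertex has one trans partner and four cis neighbours.
Working through the distinct placements yields 5 geometric isomers: py trans, ONO trans, CH3CN trans; py cis, ONO cis, CH3CN trans; py trans, ONO cis, CH3CN cis; py cis, ONO cis, CH3CN cis (chiral); py cis, ONO trans, CH3CN cis.
One of these lacks any improper symmetry element and so occurs as an enantiomeric pair, giving 5 + 1 = 6 stereoisomers in total.

yes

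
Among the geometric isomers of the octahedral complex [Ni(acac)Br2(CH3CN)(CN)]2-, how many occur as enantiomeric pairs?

The six octahedral sites form three mutually perpendicular trans pairs.
Each acac is bidentate and must span two cis positions.
Working through the distinct placements yields 4 geometric isomers: Br trans; Br cis (3 arrangements, 2 chiral).
Of these, 2 lack any improper symmetry element and so occur as enantiomeric pairs, giving 4 + 2 = 6 stereoisomers in total.

2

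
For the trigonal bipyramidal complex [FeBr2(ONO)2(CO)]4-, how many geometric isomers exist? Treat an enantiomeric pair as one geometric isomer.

In a trigonal bipyramid the two axial positions differ from the three equatorial ones.
Exhaustive case analysis gives 5 geometric isomers.

5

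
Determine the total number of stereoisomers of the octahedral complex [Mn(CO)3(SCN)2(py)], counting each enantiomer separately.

3

An octahedron has six vertices in three trans pairs; every non-trans pair is cis.
The distinct arrangements are (3 in all): CO mer, SCN cis; CO mer, SCN trans; CO fac, SCN cis.
Each arrangement has an internal mirror plane or centre of symmetry, so none is chiral.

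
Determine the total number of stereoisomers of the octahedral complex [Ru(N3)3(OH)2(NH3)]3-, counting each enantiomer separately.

The six octahedral sites form three mutually perpendicular trans pairs.
Working through the distinct placements yields 3 geometric isomers: N3 mer, OH trans; N3 mer, OH cis; N3 fac, OH cis.
Each arrangement has an internal mirror plane or centre of symmetry, so none is chiral.

3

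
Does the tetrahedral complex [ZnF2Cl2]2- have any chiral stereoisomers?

In a tetrahedral complex all four positions are equivalent and every pair of ligands is adjacent — there is no cis/trans distinction.
Only one geometric arrangement is possible.

no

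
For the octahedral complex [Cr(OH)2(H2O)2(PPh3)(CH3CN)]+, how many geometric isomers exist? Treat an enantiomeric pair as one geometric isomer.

Systematic placement gives 6 geometric isomers: OH cis, H2O cis (3 arrangements, 2 chiral); OH trans, H2O cis; OH cis, H2O trans; OH trans, H2O trans.

6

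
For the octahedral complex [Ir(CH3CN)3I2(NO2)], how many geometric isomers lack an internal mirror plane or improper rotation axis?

0

In an octahedral complex each vertex has one trans partner and four cis neighbours.
Systematic placement gives 3 geometric isomers: CH3CN mer, I cis; CH3CN mer, I trans; CH3CN fac, I cis.
Each arrangement has an internal mirror plane or centre of symmetry, so none is chiral.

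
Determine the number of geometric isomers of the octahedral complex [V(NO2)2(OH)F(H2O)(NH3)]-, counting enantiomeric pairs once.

9

The six octahedral sites form three mutually perpendicular trans pairs.
Exhaustive case analysis gives 9 geometric isomers.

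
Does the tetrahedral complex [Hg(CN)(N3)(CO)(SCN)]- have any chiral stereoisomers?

yes

In a tetrahedral complex all four positions are equivalent and every pair of ligands is adjacent — there is no cis/trans distinction.
Only one geometric arrangement is possible; it has no improper symmetry element, so it exists as a pair of enantiomers (2 stereoisomers).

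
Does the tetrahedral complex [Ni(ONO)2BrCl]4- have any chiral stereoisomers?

All four vertices of a tetrahedron are equivalent and mutually adjacent, so cis/trans isomerism cannot arise.
Only one geometric arrangement is possible.

no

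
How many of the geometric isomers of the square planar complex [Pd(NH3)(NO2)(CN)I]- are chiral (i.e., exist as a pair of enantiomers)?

A square has two trans pairs of vertices; adjacent vertices are cis.
The distinct arrangements are (3 in all): (CN/NH3 trans, I/NO2 trans); (CN/NO2 trans, I/NH3 trans); (CN/I trans, NH3/NO2 trans).
Each arrangement has an internal mirror plane or centre of symmetry, so none is chiral.

0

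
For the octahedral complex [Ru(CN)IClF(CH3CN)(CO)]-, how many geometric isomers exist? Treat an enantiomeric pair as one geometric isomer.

15

Systematic enumeration (placing each ligand type in turn and discarding arrangements equivalent by rotation or reflection) gives 15 geometric isomers.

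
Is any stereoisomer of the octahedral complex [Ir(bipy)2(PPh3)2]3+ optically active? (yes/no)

An octahedron has six vertices in three trans pairs; every non-trans pair is cis.
Each bipy is bidentate and must span two cis positions.
There are 2 geometric isomers: PPh3 trans; PPh3 cis (chiral).
One of these lacks any improper symmetry element and so occurs as an enantiomeric pair, giving 2 + 1 = 3 stereoisomers in total.

yes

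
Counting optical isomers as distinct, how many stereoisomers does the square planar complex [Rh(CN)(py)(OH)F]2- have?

A square has two trans pairs of vertices; adjacent vertices are cis.
Systematic placement gives 3 geometric isomers: (CN/OH trans, F/py trans); (CN/py trans, F/OH trans); (CN/F trans, OH/py trans).
Each arrangement has an internal mirror plane or centre of symmetry, so none is chiral.

3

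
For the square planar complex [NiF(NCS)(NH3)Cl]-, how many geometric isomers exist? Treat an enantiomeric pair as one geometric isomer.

A square has two trans pairs of vertices; adjacent vertices are cis.
The distinct arrangements are (3 in all): (Cl/NCS trans, F/NH3 trans); (Cl/NH3 trans, F/NCS trans); (Cl/F trans, NCS/NH3 trans).

3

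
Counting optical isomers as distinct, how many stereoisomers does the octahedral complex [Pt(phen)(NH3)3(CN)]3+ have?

2

The six octahedral sites form three mutually perpendicular trans pairs.
Each phen is bidentate and must span two cis positions.
Working through the distinct placements yields 2 geometric isomers: NH3 fac; NH3 mer.
Each arrangement has an internal mirror plane or centre of symmetry, so none is chiral.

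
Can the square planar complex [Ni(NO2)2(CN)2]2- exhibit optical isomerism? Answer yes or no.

no

In a square planar complex each vertex has one trans partner and two cis neighbours.
Systematic placement gives 2 geometric isomers: NO2 cis; NO2 trans.
Each arrangement has an internal mirror plane or centre of symmetry, so none is chiral.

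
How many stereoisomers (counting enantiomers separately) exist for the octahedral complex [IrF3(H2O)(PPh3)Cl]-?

In an octahedral complex each vertex has one trans partner and four cis neighbours.
There are 4 geometric isomers: F mer (3 arrangements); F fac (chiral).
One of these lacks any improper symmetry element and so occurs as an enantiomeric pair, giving 4 + 1 = 5 stereoisomers in total.

5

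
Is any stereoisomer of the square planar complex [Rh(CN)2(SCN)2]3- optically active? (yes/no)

A square has two trans pairs of vertices; adjacent vertices are cis.
The distinct arrangements are (2 in all): CN cis; CN trans.
Each arrangement has an internal mirror plane or centre of symmetry, so none is chiral.

no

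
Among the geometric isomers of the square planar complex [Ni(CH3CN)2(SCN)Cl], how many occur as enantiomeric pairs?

0

In a square planar complex each vertex has one trans partner and two cis neighbours.
Systematic placement gives 2 geometric isomers: CH3CN cis; CH3CN trans.
Each arrangement has an internal mirror plane or centre of symmetry, so none is chiral.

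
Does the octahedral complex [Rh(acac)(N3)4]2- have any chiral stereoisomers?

The six octahedral sites form three mutually perpendicular trans pairs.
Each acac is bidentate and must span two cis positions.
Only one geometric arrangement is possible.

no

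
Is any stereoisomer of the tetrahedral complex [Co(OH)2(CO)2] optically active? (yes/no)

no

In a tetrahedral complex all four positions are equivalent and every pair of ligands is adjacent — there is no cis/trans distinction.
Only one geometric arrangement is possible.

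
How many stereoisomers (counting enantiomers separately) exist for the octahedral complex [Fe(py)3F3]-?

2

The six octahedral sites form three mutually perpendicular trans pairs.
There are 2 geometric isomers: py mer; py fac.
Each arrangement has an internal mirror plane or centre of symmetry, so none is chiral.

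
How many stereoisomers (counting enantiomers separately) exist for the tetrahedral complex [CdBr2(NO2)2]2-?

In a tetrahedral complex all four positions are equivalent and every pair of ligands is adjacent — there is no cis/trans distinction.
Only one geometric arrangement is possible.

1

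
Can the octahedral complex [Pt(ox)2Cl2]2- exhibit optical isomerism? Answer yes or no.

Each ox is bidentate and must span two cis positions.
Working through the distinct placements yields 2 geometric isomers: Cl trans; Cl cis (chiral).
One of these lacks any improper symmetry element and so occurs as an enantiomeric pair, giving 2 + 1 = 3 stereoisomers in total.

yes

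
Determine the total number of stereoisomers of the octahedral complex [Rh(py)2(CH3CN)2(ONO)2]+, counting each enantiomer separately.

The six octahedral sites form three mutually perpendicular trans pairs.
Systematic placement gives 5 geometric isomers: py trans, CH3CN trans, ONO trans; py cis, CH3CN trans, ONO cis; py trans, CH3CN cis, ONO cis; py cis, CH3CN cis, ONO cis (chiral); py cis, CH3CN cis, ONO trans.
One of these lacks any improper symmetry element and so occurs as an enantiomeric pair, giving 5 + 1 = 6 stereoisomers in total.

6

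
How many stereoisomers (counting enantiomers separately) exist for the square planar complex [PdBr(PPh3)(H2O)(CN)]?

A square has two trans pairs of vertices; adjacent vertices are cis.
There are 3 geometric isomers: (Br/H2O trans, CN/PPh3 trans); (Br/PPh3 trans, CN/H2O trans); (Br/CN trans, H2O/PPh3 trans).
Each arrangement has an internal mirror plane or centre of symmetry, so none is chiral.

3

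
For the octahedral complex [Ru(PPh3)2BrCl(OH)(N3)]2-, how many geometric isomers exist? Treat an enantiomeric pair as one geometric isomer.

Systematic enumeration (placing each ligand type in turn and discarding arrangements equivalent by rotation or reflection) gives 9 geometric isomers.

9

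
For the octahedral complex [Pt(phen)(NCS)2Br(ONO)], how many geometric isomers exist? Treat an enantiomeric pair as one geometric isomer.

Each phen is bidentate and must span two cis positions.
The distinct arrangements are (4 in all): NCS cis (3 arrangements, 2 chiral); NCS trans.

4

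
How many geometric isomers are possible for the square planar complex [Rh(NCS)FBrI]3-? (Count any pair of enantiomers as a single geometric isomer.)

3

A square has two trans pairs of vertices; adjacent vertices are cis.
There are 3 geometric isomers: (Br/I trans, F/NCS trans); (Br/NCS trans, F/I trans); (Br/F trans, I/NCS trans).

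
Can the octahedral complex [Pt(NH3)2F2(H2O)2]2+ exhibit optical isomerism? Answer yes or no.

yes

An octahedron has six vertices in three trans pairs; every non-trans pair is cis.
The distinct arrangements are (5 in all): NH3 trans, F trans, H2O trans; NH3 cis, F trans, H2O cis; NH3 trans, F cis, H2O cis; NH3 cis, F cis, H2O cis (chiral); NH3 cis, F cis, H2O trans.
One of these lacks any improper symmetry element and so occurs as an enantiomeric pair, giving 5 + 1 = 6 stereoisomers in total.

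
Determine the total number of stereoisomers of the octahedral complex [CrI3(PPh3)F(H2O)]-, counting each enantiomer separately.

5

Systematic placement gives 4 geometric isomers: I mer (3 arrangements); I fac (chiral).
One of these lacks any improper symmetry element and so occurs as an enantiomeric pair, giving 4 + 1 = 5 stereoisomers in total.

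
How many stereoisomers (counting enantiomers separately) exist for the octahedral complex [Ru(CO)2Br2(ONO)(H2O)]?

In an octahedral complex each vertex has one trans partner and four cis neighbours.
Systematic placement gives 6 geometric isomers: CO trans, Br trans; CO cis, Br trans; CO cis, Br cis (3 arrangements, 2 chiral); CO trans, Br cis.
Of these, 2 lack any improper symmetry element and so occur as enantiomeric pairs, giving 6 + 2 = 8 stereoisomers in total.

8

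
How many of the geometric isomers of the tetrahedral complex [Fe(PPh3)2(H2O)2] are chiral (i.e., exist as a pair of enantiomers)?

In a tetrahedral complex all four positions are equivalent and every pair of ligands is adjacent — there is no cis/trans distinction.
Only one geometric arrangement is possible.

0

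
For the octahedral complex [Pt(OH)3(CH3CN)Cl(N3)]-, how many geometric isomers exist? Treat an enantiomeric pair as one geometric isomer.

4

The six octahedral sites form three mutually perpendicular trans pairs.
Working through the distinct placements yields 4 geometric isomers: OH mer (3 arrangements); OH fac (chiral).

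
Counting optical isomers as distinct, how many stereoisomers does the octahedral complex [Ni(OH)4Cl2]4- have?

An octahedron has six vertices in three trans pairs; every non-trans pair is cis.
Working through the distinct placements yields 2 geometric isomers: Cl trans; Cl cis.
Each arrangement has an internal mirror plane or centre of symmetry, so none is chiral.

2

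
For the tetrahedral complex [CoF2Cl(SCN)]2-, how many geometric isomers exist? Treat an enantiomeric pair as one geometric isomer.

1

In a tetrahedral complex all four positions are equivalent and every pair of ligands is adjacent — there is no cis/trans distinction.
Only one geometric arrangement is possible.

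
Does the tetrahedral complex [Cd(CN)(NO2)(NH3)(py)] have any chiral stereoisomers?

yes

In a tetrahedral complex all four positions are equivalent and every pair of ligands is adjacent — there is no cis/trans distinction.
Only one geometric arrangement is possible; it has no improper symmetry element, so it exists as a pair of enantiomers (2 stereoisomers).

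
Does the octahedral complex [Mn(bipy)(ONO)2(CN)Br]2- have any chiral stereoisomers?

yes

An octahedron has six vertices in three trans pairs; every non-trans pair is cis.
Each bipy is bidentate and must span two cis positions.
Systematic placement gives 4 geometric isomers: ONO cis (3 arrangements, 2 chiral); ONO trans.
Of these, 2 lack any improper symmetry element and so occur as enantiomeric pairs, giving 4 + 2 = 6 stereoisomers in total.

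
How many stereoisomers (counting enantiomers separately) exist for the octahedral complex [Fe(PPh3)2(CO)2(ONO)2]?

Working through the distinct placements yields 5 geometric isomers: PPh3 trans, CO trans, ONO trans; PPh3 cis, CO trans, ONO cis; PPh3 trans, CO cis, ONO cis; PPh3 cis, CO cis, ONO cis (chiral); PPh3 cis, CO cis, ONO trans.
One of these lacks any improper symmetry element and so occurs as an enantiomeric pair, giving 5 + 1 = 6 stereoisomers in total.

6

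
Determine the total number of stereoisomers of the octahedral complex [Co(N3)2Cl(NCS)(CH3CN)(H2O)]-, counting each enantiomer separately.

15

Systematic enumeration (placing each ligand type in turn and discarding arrangements equivalent by rotation or reflection) gives 9 geometric isomers.
Of these, 6 lack any improper symmetry element and so occur as enantiomeric pairs, giving 9 + 6 = 15 stereoisomers in total.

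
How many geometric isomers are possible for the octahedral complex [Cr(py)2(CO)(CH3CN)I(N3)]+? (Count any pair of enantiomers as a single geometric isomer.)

The six octahedral sites form three mutually perpendicular trans pairs.
Placing the ligands in turn and identifying arrangements related by rotation or reflection leaves 9 distinct geometric isomers.

9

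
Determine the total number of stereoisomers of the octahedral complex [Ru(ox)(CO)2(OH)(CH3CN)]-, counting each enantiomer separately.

In an octahedral complex each vertex has one trans partner and four cis neighbours.
Each ox is bidentate and must span two cis positions.
There are 4 geometric isomers: CO cis (3 arrangements, 2 chiral); CO trans.
Of these, 2 lack any improper symmetry element and so occur as enantiomeric pairs, giving 4 + 2 = 6 stereoisomers in total.

6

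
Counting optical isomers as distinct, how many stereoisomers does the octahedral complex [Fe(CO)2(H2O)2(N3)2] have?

6

Systematic placement gives 5 geometric isomers: CO trans, H2O trans, N3 trans; CO trans, H2O cis, N3 cis; CO cis, H2O cis, N3 trans; CO cis, H2O cis, N3 cis (chiral); CO cis, H2O trans, N3 cis.
One of these lacks any improper symmetry element and so occurs as an enantiomeric pair, giving 5 + 1 = 6 stereoisomers in total.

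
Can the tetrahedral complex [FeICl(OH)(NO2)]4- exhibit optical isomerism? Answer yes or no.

All four vertices of a tetrahedron are equivalent and mutually adjacent, so cis/trans isomerism cannot arise.
Only one geometric arrangement is possible; it has no improper symmetry element, so it exists as a pair of enantiomers (2 stereoisomers).

yes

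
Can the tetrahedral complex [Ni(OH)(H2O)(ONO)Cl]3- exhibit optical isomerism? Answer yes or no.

yes

Only one geometric arrangement is possible; it has no improper symmetry element, so it exists as a pair of enantiomers (2 stereoisomers).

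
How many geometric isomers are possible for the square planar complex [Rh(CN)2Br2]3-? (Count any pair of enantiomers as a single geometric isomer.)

2

The distinct arrangements are (2 in all): CN cis; CN trans.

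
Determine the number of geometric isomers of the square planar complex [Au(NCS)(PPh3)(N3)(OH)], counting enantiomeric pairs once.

The distinct arrangements are (3 in all): (N3/OH trans, NCS/PPh3 trans); (N3/PPh3 trans, NCS/OH trans); (N3/NCS trans, OH/PPh3 trans).

3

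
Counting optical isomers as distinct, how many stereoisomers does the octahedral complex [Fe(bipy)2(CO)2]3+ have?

3

An octahedron has six vertices in three trans pairs; every non-trans pair is cis.
Each bipy is bidentate and must span two cis positions.
Systematic placement gives 2 geometric isomers: CO trans; CO cis (chiral).
One of these lacks any improper symmetry element and so occurs as an enantiomeric pair, giving 2 + 1 = 3 stereoisomers in total.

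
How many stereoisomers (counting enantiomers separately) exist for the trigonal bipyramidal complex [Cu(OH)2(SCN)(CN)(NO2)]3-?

10

A trigonal bipyramid has two axial and three equatorial sites, which are chemically inequivalent.
Exhaustive case analysis gives 7 geometric isomers.
Of these, 3 lack any improper symmetry element and so occur as enantiomeric pairs, giving 7 + 3 = 10 stereoisomers in total.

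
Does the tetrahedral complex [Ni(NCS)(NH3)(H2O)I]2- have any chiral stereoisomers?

In a tetrahedral complex all four positions are equivalent and every pair of ligands is adjacent — there is no cis/trans distinction.
Only one geometric arrangement is possible; it has no improper symmetry element, so it exists as a pair of enantiomers (2 stereoisomers).

yes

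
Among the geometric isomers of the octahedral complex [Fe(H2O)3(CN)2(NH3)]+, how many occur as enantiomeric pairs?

0

Working through the distinct placements yields 3 geometric isomers: H2O mer, CN trans; H2O fac, CN cis; H2O mer, CN cis.
Each arrangement has an internal mirror plane or centre of symmetry, so none is chiral.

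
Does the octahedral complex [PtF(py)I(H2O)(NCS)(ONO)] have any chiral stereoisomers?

yes

The six octahedral sites form three mutually perpendicular trans pairs.
Placing the ligands in turn and identifying arrangements related by rotation or reflection leaves 15 distinct geometric isomers.
Of these, 15 lack any improper symmetry element and so occur as enantiomeric pairs, giving 15 + 15 = 30 stereoisomers in total.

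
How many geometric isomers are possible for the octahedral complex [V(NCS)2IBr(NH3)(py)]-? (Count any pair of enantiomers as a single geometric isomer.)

In an octahedral complex each vertex has one trans partner and four cis neighbours.
Systematic enumeration (placing each ligand type in turn and discarding arrangements equivalent by rotation or reflection) gives 9 geometric isomers.

9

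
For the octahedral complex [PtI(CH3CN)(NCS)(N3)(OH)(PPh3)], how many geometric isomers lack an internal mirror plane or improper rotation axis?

An octahedron has six vertices in three trans pairs; every non-trans pair is cis.
Placing the ligands in turn and identifying arrangements related by rotation or reflection leaves 15 distinct geometric isomers.
Of these, 15 lack any improper symmetry element and so occur as enantiomeric pairs, giving 15 + 15 = 30 stereoisomers in total.

15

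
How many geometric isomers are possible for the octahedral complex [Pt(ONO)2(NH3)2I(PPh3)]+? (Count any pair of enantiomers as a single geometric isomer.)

6

In an octahedral complex each vertex has one trans partner and four cis neighbours.
Systematic placement gives 6 geometric isomers: ONO cis, NH3 cis (3 arrangements, 2 chiral); ONO trans, NH3 cis; ONO cis, NH3 trans; ONO trans, NH3 trans.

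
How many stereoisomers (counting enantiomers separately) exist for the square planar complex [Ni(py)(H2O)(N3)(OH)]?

Working through the distinct placements yields 3 geometric isomers: (H2O/OH trans, N3/py trans); (H2O/py trans, N3/OH trans); (H2O/N3 trans, OH/py trans).
Each arrangement has an internal mirror plane or centre of symmetry, so none is chiral.

3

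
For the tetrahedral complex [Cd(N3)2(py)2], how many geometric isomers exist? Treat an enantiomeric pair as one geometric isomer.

All four vertices of a tetrahedron are equivalent and mutually adjacent, so cis/trans isomerism cannot arise.
Only one geometric arrangement is possible.

1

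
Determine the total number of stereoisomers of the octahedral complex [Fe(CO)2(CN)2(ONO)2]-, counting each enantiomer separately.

There are 5 geometric isomers: CO trans, CN trans, ONO trans; CO cis, CN trans, ONO cis; CO cis, CN cis, ONO trans; CO cis, CN cis, ONO cis (chiral); CO trans, CN cis, ONO cis.
One of these lacks any improper symmetry element and so occurs as an enantiomeric pair, giving 5 + 1 = 6 stereoisomers in total.

6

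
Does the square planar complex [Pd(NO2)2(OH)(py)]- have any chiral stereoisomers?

no

A square has two trans pairs of vertices; adjacent vertices are cis.
The distinct arrangements are (2 in all): NO2 cis; NO2 trans.
Each arrangement has an internal mirror plane or centre of symmetry, so none is chiral.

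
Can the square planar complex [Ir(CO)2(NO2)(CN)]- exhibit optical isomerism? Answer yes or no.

no

In a square planar complex each vertex has one trans partner and two cis neighbours.
Systematic placement gives 2 geometric isomers: CO cis; CO trans.
Each arrangement has an internal mirror plane or centre of symmetry, so none is chiral.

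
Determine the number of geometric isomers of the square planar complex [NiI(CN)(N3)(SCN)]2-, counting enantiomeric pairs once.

In a square planar complex each vertex has one trans partner and two cis neighbours.
There are 3 geometric isomers: (CN/N3 trans, I/SCN trans); (CN/SCN trans, I/N3 trans); (CN/I trans, N3/SCN trans).

3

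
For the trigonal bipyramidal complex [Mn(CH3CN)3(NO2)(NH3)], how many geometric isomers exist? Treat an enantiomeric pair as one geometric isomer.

The distinct arrangements are (4 in all): NO2 equatorial, NH3 equatorial; NO2 equatorial, NH3 axial; NO2 axial, NH3 equatorial; NO2 axial, NH3 axial.

4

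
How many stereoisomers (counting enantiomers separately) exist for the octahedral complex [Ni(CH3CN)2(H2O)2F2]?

In an octahedral complex each vertex has one trans partner and four cis neighbours.
The distinct arrangements are (5 in all): CH3CN trans, H2O trans, F trans; CH3CN trans, H2O cis, F cis; CH3CN cis, H2O trans, F cis; CH3CN cis, H2O cis, F cis (chiral); CH3CN cis, H2O cis, F trans.
One of these lacks any improper symmetry element and so occurs as an enantiomeric pair, giving 5 + 1 = 6 stereoisomers in total.

6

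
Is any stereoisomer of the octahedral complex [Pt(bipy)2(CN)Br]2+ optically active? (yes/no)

The six octahedral sites form three mutually perpendicular trans pairs.
Each bipy is bidentate and must span two cis positions.
Working through the distinct placements yields 2 geometric isomers: CN and Br mutually trans; CN and Br mutually cis (chiral).
One of these lacks any improper symmetry element and so occurs as an enantiomeric pair, giving 2 + 1 = 3 stereoisomers in total.

yes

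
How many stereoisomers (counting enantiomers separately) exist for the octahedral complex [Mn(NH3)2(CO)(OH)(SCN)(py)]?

The six octahedral sites form three mutually perpendicular trans pairs.
Systematic enumeration (placing each ligand type in turn and discarding arrangements equivalent by rotation or reflection) gives 9 geometric isomers.
Of these, 6 lack any improper symmetry element and so occur as enantiomeric pairs, giving 9 + 6 = 15 stereoisomers in total.

15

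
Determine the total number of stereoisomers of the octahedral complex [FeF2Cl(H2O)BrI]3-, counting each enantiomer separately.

15

Systematic enumeration (placing each ligand type in turn and discarding arrangements equivalent by rotation or reflection) gives 9 geometric isomers.
Of these, 6 lack any improper symmetry element and so occur as enantiomeric pairs, giving 9 + 6 = 15 stereoisomers in total.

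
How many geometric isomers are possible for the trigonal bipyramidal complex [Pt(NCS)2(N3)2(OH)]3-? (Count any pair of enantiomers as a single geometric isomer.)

In a trigonal bipyramid the two axial positions differ from the three equatorial ones.
Placing the ligands in turn and identifying arrangements related by rotation or reflection leaves 5 distinct geometric isomers.

5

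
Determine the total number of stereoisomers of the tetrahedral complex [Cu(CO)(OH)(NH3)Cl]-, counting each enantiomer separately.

In a tetrahedral complex all four positions are equivalent and every pair of ligands is adjacent — there is no cis/trans distinction.
Only one geometric arrangement is possible; it has no improper symmetry element, so it exists as a pair of enantiomers (2 stereoisomers).

2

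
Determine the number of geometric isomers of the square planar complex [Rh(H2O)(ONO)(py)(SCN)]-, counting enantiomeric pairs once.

A square has two trans pairs of vertices; adjacent vertices are cis.
There are 3 geometric isomers: (H2O/SCN trans, ONO/py trans); (H2O/py trans, ONO/SCN trans); (H2O/ONO trans, SCN/py trans).

3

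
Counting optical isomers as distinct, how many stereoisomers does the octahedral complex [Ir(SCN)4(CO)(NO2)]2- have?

2

The six octahedral sites form three mutually perpendicular trans pairs.
There are 2 geometric isomers: CO and NO2 mutually trans; CO and NO2 mutually cis.
Each arrangement has an internal mirror plane or centre of symmetry, so none is chiral.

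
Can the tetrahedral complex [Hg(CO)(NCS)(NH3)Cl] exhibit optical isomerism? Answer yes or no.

yes

Only one geometric arrangement is possible; it has no improper symmetry element, so it exists as a pair of enantiomers (2 stereoisomers).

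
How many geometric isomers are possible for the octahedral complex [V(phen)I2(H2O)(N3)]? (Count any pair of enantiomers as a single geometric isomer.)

4

In an octahedral complex each vertex has one trans partner and four cis neighbours.
Each phen is bidentate and must span two cis positions.
There are 4 geometric isomers: I cis (3 arrangements, 2 chiral); I trans.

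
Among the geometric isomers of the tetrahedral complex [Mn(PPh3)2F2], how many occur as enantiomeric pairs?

0

Only one geometric arrangement is possible.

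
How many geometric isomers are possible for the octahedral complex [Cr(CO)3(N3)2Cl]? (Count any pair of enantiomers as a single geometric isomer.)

The distinct arrangements are (3 in all): CO mer, N3 trans; CO mer, N3 cis; CO fac, N3 cis.

3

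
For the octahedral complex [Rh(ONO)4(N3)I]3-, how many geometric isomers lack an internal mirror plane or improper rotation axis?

There are 2 geometric isomers: N3 and I mutually trans; N3 and I mutually cis.
Each arrangement has an internal mirror plane or centre of symmetry, so none is chiral.

0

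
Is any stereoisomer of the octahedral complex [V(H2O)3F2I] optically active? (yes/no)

There are 3 geometric isomers: H2O mer, F trans; H2O fac, F cis; H2O mer, F cis.
Each arrangement has an internal mirror plane or centre of symmetry, so none is chiral.

no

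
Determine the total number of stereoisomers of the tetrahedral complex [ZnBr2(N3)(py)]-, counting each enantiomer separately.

All four vertices of a tetrahedron are equivalent and mutually adjacent, so cis/trans isomerism cannot arise.
Only one geometric arrangement is possible.

1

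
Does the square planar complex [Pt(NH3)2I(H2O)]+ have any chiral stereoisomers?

A square has two trans pairs of vertices; adjacent vertices are cis.
There are 2 geometric isomers: NH3 cis; NH3 trans.
Each arrangement has an internal mirror plane or centre of symmetry, so none is chiral.

no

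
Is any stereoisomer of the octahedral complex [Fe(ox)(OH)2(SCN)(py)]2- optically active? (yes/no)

Each ox is bidentate and must span two cis positions.
There are 4 geometric isomers: OH trans; OH cis (3 arrangements, 2 chiral).
Of these, 2 lack any improper symmetry element and so occur as enantiomeric pairs, giving 4 + 2 = 6 stereoisomers in total.

yes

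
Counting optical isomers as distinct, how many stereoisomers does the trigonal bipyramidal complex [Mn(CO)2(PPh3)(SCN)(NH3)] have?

10

In a trigonal bipyramid the two axial positions differ from the three equatorial ones.
Placing the ligands in turn and identifying arrangements related by rotation or reflection leaves 7 distinct geometric isomers.
Of these, 3 lack any improper symmetry element and so occur as enantiomeric pairs, giving 7 + 3 = 10 stereoisomers in total.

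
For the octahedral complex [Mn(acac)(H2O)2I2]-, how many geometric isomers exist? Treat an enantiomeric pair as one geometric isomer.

Each acac is bidentate and must span two cis positions.
Working through the distinct placements yields 3 geometric isomers: H2O trans, I cis; H2O cis, I cis (chiral); H2O cis, I trans.

3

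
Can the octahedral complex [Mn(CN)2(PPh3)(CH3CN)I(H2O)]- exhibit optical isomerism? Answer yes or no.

yes

Exhaustive case analysis gives 9 geometric isomers.
Of these, 6 lack any improper symmetry element and so occur as enantiomeric pairs, giving 9 + 6 = 15 stereoisomers in total.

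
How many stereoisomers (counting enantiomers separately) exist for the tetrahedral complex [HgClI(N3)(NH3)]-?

2

All four vertices of a tetrahedron are equivalent and mutually adjacent, so cis/trans isomerism cannot arise.
Only one geometric arrangement is possible; it has no improper symmetry element, so it exists as a pair of enantiomers (2 stereoisomers).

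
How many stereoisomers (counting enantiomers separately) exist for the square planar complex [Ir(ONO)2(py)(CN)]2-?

2

A square has two trans pairs of vertices; adjacent vertices are cis.
Working through the distinct placements yields 2 geometric isomers: ONO cis; ONO trans.
Each arrangement has an internal mirror plane or centre of symmetry, so none is chiral.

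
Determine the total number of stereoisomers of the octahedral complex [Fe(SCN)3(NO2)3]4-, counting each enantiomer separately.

Systematic placement gives 2 geometric isomers: SCN mer; SCN fac.
Each arrangement has an internal mirror plane or centre of symmetry, so none is chiral.

2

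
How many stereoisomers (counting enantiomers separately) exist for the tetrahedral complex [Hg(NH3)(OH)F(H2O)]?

2

All four vertices of a tetrahedron are equivalent and mutually adjacent, so cis/trans isomerism cannot arise.
Only one geometric arrangement is possible; it has no improper symmetry element, so it exists as a pair of enantiomers (2 stereoisomers).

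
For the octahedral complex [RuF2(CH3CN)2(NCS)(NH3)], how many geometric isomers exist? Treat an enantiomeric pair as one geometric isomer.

The six octahedral sites form three mutually perpendicular trans pairs.
Working through the distinct placements yields 6 geometric isomers: F trans, CH3CN trans; F cis, CH3CN trans; F cis, CH3CN cis (3 arrangements, 2 chiral); F trans, CH3CN cis.

6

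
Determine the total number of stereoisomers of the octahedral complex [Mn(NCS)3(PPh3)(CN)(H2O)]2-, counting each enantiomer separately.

5

The six octahedral sites form three mutually perpendicular trans pairs.
The distinct arrangements are (4 in all): NCS mer (3 arrangements); NCS fac (chiral).
One of these lacks any improper symmetry element and so occurs as an enantiomeric pair, giving 4 + 1 = 5 stereoisomers in total.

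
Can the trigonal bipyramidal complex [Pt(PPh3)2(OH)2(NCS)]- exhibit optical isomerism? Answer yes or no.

yes

A trigonal bipyramid has two axial and three equatorial sites, which are chemically inequivalent.
Placing the ligands in turn and identifying arrangements related by rotation or reflection leaves 5 distinct geometric isomers.
One of these lacks any improper symmetry element and so occurs as an enantiomeric pair, giving 5 + 1 = 6 stereoisomers in total.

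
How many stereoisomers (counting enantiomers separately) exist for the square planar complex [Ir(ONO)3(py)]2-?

1

A square has two trans pairs of vertices; adjacent vertices are cis.
Only one geometric arrangement is possible.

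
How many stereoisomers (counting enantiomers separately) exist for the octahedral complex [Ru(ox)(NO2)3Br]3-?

2

The six octahedral sites form three mutually perpendicular trans pairs.
Each ox is bidentate and must span two cis positions.
There are 2 geometric isomers: NO2 fac; NO2 mer.
Each arrangement has an internal mirror plane or centre of symmetry, so none is chiral.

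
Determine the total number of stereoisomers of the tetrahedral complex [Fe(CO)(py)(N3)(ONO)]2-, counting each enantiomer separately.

In a tetrahedral complex all four positions are equivalent and every pair of ligands is adjacent — there is no cis/trans distinction.
Only one geometric arrangement is possible; it has no improper symmetry element, so it exists as a pair of enantiomers (2 stereoisomers).

2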